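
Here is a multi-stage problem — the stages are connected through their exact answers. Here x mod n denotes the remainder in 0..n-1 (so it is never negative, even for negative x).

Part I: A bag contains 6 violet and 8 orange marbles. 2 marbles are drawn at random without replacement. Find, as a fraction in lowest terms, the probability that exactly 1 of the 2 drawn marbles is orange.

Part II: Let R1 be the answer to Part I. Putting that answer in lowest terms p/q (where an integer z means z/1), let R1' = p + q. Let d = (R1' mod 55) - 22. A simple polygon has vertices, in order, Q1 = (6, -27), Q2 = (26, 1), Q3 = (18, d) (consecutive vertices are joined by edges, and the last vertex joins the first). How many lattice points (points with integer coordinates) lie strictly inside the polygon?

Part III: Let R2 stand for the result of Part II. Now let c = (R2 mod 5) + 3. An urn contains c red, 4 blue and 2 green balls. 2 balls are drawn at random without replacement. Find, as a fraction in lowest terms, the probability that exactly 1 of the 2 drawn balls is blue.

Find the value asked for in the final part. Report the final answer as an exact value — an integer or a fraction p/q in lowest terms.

6/13

Part I: total draws C(14,2) = 91; favorable C(8,1)*C(6,1) = 48; P = 48/91; answer 48/91
Part II: R1 = 48/91; threaded value p + q = 139; d = 7; cross terms: (6*1 - 26*-27)=708, (26*7 - 18*1)=164, (18*-27 - 6*7)=-528; twice the area = |344| = 344; area = 172; boundary points = 4 + 2 + 2 = 8; strictly interior points = area - boundary/2 + 1 = 169; answer 169
Part III: R2 = 169; c = 7; total draws C(13,2) = 78; favorable C(4,1)*C(9,1) = 36; P = 6/13; answer 6/13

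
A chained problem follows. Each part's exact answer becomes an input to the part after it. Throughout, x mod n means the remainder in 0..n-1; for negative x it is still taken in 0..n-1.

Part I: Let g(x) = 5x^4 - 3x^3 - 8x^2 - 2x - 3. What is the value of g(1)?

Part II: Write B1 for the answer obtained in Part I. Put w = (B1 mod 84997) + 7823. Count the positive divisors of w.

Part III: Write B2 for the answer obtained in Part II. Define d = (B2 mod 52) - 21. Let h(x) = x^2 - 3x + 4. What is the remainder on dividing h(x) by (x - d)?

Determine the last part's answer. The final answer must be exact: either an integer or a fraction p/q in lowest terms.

Part I: 5*(1)^4 - 3*(1)^3 - 8*(1)^2 - 2*(1)^1 - 3 = (5) + (-3) + (-8) + (-2) + (-3) = -11; answer -11
Part II: B1 = -11; w = 92809; 92809 is prime, so its only divisors are 1 and 92809; count = 2; answer 2
Part III: B2 = 2; d = -19; remainder = value at the root: 1*(-19)^2 - 3*(-19)^1 + 4 = (361) + (57) + (4) = 422; answer 422

422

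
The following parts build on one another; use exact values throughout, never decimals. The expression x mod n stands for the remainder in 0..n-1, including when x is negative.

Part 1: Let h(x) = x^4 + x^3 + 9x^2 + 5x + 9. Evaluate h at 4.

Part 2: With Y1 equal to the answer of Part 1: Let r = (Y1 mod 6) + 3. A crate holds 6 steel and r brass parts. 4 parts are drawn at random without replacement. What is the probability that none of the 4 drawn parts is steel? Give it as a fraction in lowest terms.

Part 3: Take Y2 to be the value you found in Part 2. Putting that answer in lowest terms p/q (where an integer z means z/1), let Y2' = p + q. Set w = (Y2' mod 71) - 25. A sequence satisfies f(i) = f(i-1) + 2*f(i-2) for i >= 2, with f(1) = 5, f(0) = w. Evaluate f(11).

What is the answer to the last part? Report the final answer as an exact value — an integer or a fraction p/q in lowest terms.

Part 1: 1*(4)^4 + 1*(4)^3 + 9*(4)^2 + 5*(4)^1 + 9 = (256) + (64) + (144) + (20) + (9) = 493; answer 493
Part 2: Y1 = 493; r = 4; total draws C(10,4) = 210; favorable C(4,4) = 1; P = 1/210; answer 1/210
Part 3: Y2 = 1/210; threaded value p + q = 211; w = 44; f(2) = 1*(5) + 2*(44) = 93; iterating: f(2)=93, f(3)=103, f(4)=289, f(5)=495, f(6)=1073, f(7)=2063, f(8)=4209, f(9)=8335, f(10)=16753, f(11)=33423; answer 33423

33423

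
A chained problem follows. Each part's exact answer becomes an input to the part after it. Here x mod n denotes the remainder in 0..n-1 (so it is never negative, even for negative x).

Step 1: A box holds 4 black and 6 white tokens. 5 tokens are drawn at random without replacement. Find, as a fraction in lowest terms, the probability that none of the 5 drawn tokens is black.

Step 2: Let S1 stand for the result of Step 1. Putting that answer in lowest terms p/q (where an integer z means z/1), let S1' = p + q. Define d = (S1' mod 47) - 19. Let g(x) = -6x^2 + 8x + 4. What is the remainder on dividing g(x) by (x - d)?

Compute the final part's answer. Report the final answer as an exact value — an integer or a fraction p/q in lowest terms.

Step 1: total draws C(10,5) = 252; favorable C(6,5) = 6; P = 1/42; answer 1/42
Step 2: S1 = 1/42; threaded value p + q = 43; d = 24; remainder = value at the root: -6*(24)^2 + 8*(24)^1 + 4 = (-3456) + (192) + (4) = -3260; answer -3260

-3260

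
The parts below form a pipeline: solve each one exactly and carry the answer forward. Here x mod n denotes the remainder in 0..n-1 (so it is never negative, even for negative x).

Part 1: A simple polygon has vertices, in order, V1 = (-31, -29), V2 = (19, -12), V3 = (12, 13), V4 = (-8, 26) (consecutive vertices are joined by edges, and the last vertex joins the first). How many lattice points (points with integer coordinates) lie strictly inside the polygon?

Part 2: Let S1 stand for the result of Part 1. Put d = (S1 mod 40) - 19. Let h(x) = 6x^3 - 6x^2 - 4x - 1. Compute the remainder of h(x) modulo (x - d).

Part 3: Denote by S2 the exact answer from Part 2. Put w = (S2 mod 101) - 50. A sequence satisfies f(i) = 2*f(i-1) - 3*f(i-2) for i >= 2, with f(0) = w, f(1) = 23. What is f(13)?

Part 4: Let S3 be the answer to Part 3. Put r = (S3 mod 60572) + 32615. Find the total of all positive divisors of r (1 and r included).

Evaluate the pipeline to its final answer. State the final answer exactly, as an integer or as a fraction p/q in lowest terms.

95760

Part 1: cross terms: (-31*-12 - 19*-29)=923, (19*13 - 12*-12)=391, (12*26 - -8*13)=416, (-8*-29 - -31*26)=1038; twice the area = |2768| = 2768; area = 1384; boundary points = 1 + 1 + 1 + 1 = 4; strictly interior points = area - boundary/2 + 1 = 1383; answer 1383
Part 2: S1 = 1383; d = 4; remainder = value at the root: 6*(4)^3 - 6*(4)^2 - 4*(4)^1 - 1 = (384) + (-96) + (-16) + (-1) = 271; answer 271
Part 3: S2 = 271; w = 19; f(2) = 2*(23) - 3*(19) = -11; iterating: f(2)=-11, f(3)=-91, f(4)=-149, f(5)=-25, f(6)=397, f(7)=869, f(8)=547, f(9)=-1513, f(10)=-4667, f(11)=-4795, f(12)=4411, f(13)=23207; answer 23207
Part 4: S3 = 23207; r = 55822; 55822 = 2 * 13 * 19 * 113; sigma = (1 + 2) * (1 + 13) * (1 + 19) * (1 + 113) = 3 * 14 * 20 * 114 = 95760; answer 95760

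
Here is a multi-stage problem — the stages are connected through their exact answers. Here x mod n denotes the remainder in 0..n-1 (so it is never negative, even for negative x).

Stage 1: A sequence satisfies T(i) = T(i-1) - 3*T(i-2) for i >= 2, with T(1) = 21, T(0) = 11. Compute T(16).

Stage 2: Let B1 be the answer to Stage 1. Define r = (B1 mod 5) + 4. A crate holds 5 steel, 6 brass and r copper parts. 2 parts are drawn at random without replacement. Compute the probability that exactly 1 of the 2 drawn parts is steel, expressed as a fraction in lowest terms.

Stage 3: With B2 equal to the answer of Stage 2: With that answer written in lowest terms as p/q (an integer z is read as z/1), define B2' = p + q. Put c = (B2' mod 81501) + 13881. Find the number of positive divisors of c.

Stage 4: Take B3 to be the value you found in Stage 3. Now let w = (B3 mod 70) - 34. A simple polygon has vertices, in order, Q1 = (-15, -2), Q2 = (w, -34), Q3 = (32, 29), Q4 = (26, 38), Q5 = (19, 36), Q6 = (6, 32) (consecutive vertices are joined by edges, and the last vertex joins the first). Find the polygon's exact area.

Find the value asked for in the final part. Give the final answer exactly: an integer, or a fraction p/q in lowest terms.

Stage 1: T(2) = 1*(21) - 3*(11) = -12; iterating: T(2)=-12, T(3)=-75, T(4)=-39, T(5)=186, T(6)=303, T(7)=-255, T(8)=-1164, T(9)=-399, T(10)=3093, T(11)=4290, T(12)=-4989, T(13)=-17859, T(14)=-2892, T(15)=50685, T(16)=59361; answer 59361
Stage 2: B1 = 59361; r = 5; total draws C(16,2) = 120; favorable C(5,1)*C(11,1) = 55; P = 11/24; answer 11/24
Stage 3: B2 = 11/24; threaded value p + q = 35; c = 13916; 13916 = 2^2 * 7^2 * 71; number of divisors = (2+1) * (2+1) * (1+1) = 18; answer 18
Stage 4: B3 = 18; w = -16; cross terms: (-15*-34 - -16*-2)=478, (-16*29 - 32*-34)=624, (32*38 - 26*29)=462, (26*36 - 19*38)=214, (19*32 - 6*36)=392, (6*-2 - -15*32)=468; twice the area = |2638| = 2638; area = 1319; answer 1319

1319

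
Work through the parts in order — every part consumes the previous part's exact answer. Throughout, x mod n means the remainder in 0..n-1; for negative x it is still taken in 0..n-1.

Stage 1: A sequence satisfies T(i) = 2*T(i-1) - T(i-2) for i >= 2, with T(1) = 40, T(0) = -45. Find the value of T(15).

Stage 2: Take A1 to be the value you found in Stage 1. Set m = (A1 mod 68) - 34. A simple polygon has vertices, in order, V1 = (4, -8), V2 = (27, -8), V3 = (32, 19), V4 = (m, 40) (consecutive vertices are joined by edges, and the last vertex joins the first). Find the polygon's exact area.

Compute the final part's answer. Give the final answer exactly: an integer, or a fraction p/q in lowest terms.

2829/2

Stage 1: T(2) = 2*(40) - 1*(-45) = 125; iterating: T(2)=125, T(3)=210, T(4)=295, T(5)=380, T(6)=465, T(7)=550, T(8)=635, T(9)=720, T(10)=805, T(11)=890, T(12)=975, T(13)=1060, T(14)=1145, T(15)=1230; answer 1230
Stage 2: A1 = 1230; m = -28; cross terms: (4*-8 - 27*-8)=184, (27*19 - 32*-8)=769, (32*40 - -28*19)=1812, (-28*-8 - 4*40)=64; twice the area = |2829| = 2829; area = 2829/2; answer 2829/2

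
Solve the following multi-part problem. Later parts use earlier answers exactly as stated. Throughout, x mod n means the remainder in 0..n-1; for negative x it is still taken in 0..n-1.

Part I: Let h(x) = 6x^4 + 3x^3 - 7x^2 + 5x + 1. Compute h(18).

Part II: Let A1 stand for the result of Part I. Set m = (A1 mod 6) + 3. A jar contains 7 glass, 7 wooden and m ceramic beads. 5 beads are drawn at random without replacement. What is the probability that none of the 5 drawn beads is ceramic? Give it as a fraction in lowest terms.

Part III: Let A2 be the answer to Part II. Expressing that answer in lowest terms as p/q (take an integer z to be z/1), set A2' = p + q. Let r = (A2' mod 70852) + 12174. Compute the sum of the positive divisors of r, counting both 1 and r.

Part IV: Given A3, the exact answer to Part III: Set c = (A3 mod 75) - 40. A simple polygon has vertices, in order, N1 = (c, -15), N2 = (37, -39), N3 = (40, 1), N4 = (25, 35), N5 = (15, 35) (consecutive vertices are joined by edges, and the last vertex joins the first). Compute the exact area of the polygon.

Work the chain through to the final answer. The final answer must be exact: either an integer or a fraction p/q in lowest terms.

Part I: 6*(18)^4 + 3*(18)^3 - 7*(18)^2 + 5*(18)^1 + 1 = (629856) + (17496) + (-2268) + (90) + (1) = 645175; answer 645175
Part II: A1 = 645175; m = 4; total draws C(18,5) = 8568; favorable C(14,5) = 2002; P = 143/612; answer 143/612
Part III: A2 = 143/612; threaded value p + q = 755; r = 12929; 12929 = 7 * 1847; sigma = (1 + 7) * (1 + 1847) = 8 * 1848 = 14784; answer 14784
Part IV: A3 = 14784; c = -31; cross terms: (-31*-39 - 37*-15)=1764, (37*1 - 40*-39)=1597, (40*35 - 25*1)=1375, (25*35 - 15*35)=350, (15*-15 - -31*35)=860; twice the area = |5946| = 5946; area = 2973; answer 2973

2973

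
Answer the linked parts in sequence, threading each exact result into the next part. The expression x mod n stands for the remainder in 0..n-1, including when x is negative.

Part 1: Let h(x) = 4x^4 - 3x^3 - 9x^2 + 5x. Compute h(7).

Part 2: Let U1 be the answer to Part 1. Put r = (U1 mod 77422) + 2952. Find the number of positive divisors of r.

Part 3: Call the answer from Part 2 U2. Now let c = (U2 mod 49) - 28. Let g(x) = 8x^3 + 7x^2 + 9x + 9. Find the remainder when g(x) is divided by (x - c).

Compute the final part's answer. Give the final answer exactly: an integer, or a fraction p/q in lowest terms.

Part 1: 4*(7)^4 - 3*(7)^3 - 9*(7)^2 + 5*(7)^1 = (9604) + (-1029) + (-441) + (35) = 8169; answer 8169
Part 2: U1 = 8169; r = 11121; 11121 = 3 * 11 * 337; number of divisors = (1+1) * (1+1) * (1+1) = 8; answer 8
Part 3: U2 = 8; c = -20; remainder = value at the root: 8*(-20)^3 + 7*(-20)^2 + 9*(-20)^1 + 9 = (-64000) + (2800) + (-180) + (9) = -61371; answer -61371

-61371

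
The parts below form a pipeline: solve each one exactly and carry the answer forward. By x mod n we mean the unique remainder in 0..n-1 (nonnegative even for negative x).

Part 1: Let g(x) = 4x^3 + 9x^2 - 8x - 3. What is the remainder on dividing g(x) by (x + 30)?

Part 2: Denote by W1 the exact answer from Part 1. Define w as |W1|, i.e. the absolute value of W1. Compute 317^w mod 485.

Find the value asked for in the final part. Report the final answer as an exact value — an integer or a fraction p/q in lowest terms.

Part 1: remainder = value at the root: 4*(-30)^3 + 9*(-30)^2 - 8*(-30)^1 - 3 = (-108000) + (8100) + (240) + (-3) = -99663; answer -99663
Part 2: W1 = -99663; w = 99663; squarings mod 485: 317^1=317, 317^2=94, 317^4=106, 317^8=81, 317^16=256, 317^32=61, 317^64=326, 317^128=61, 317^256=326, 317^512=61, 317^1024=326, 317^2048=61, 317^4096=326, 317^8192=61, 317^16384=326, 317^32768=61, 317^65536=326; 317^99663 = 317^1 * 317^2 * 317^4 * 317^8 * 317^64 * 317^256 * 317^1024 * 317^32768 * 317^65536 = 368 (mod 485); answer 368

368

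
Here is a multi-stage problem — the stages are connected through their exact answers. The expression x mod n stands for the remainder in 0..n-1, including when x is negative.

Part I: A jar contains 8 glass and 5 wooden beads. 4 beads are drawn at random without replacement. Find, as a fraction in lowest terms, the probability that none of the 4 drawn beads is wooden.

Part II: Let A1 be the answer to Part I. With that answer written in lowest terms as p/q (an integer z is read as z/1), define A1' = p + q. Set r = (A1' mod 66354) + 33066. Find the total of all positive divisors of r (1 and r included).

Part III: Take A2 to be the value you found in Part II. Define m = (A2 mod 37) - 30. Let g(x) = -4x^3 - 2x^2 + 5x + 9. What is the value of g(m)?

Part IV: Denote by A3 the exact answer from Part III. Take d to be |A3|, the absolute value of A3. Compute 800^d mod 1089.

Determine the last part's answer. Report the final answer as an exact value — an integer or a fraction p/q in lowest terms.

Part I: total draws C(13,4) = 715; favorable C(8,4) = 70; P = 14/143; answer 14/143
Part II: A1 = 14/143; threaded value p + q = 157; r = 33223; 33223 is prime, so its only divisors are 1 and 33223; sigma = 1 + 33223 = 33224; answer 33224
Part III: A2 = 33224; m = 5; -4*(5)^3 - 2*(5)^2 + 5*(5)^1 + 9 = (-500) + (-50) + (25) + (9) = -516; answer -516
Part IV: A3 = -516; d = 516; squarings mod 1089: 800^1=800, 800^2=757, 800^4=235, 800^8=775, 800^16=586, 800^32=361, 800^64=730, 800^128=379, 800^256=982, 800^512=559; 800^516 = 800^4 * 800^512 = 685 (mod 1089); answer 685

685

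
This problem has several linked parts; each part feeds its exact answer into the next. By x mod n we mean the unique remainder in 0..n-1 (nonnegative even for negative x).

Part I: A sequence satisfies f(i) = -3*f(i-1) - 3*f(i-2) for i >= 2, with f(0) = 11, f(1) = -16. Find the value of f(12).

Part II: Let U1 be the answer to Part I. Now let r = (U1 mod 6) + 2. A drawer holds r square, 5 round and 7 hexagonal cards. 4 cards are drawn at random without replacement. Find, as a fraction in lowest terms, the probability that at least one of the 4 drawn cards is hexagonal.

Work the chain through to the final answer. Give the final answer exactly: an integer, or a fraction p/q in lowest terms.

Part I: f(2) = -3*(-16) - 3*(11) = 15; iterating: f(2)=15, f(3)=3, f(4)=-54, f(5)=153, f(6)=-297, f(7)=432, f(8)=-405, f(9)=-81, f(10)=1458, f(11)=-4131, f(12)=8019; answer 8019
Part II: U1 = 8019; r = 5; total draws C(17,4) = 2380; complement C(10,4) = 210; favorable 2380 - 210 = 2170; P = 31/34; answer 31/34

31/34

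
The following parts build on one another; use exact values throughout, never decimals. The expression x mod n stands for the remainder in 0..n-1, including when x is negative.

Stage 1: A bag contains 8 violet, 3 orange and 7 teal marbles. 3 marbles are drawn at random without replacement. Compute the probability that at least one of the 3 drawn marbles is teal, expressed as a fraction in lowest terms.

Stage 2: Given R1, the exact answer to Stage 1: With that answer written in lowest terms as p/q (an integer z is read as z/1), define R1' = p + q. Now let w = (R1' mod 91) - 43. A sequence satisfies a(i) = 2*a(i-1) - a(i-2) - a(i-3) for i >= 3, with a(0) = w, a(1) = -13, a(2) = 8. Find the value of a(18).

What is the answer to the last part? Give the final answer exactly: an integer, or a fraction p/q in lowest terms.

Stage 1: total draws C(18,3) = 816; complement C(11,3) = 165; favorable 816 - 165 = 651; P = 217/272; answer 217/272
Stage 2: R1 = 217/272; threaded value p + q = 489; w = -9; a(3) = 2*(8) - 1*(-13) - 1*(-9) = 38; iterating: a(3)=38, a(4)=81, a(5)=116, a(6)=113, a(7)=29, a(8)=-171, a(9)=-484, a(10)=-826, a(11)=-997, a(12)=-684, a(13)=455, a(14)=2591, a(15)=5411, a(16)=7776, a(17)=7550, a(18)=1913; answer 1913

1913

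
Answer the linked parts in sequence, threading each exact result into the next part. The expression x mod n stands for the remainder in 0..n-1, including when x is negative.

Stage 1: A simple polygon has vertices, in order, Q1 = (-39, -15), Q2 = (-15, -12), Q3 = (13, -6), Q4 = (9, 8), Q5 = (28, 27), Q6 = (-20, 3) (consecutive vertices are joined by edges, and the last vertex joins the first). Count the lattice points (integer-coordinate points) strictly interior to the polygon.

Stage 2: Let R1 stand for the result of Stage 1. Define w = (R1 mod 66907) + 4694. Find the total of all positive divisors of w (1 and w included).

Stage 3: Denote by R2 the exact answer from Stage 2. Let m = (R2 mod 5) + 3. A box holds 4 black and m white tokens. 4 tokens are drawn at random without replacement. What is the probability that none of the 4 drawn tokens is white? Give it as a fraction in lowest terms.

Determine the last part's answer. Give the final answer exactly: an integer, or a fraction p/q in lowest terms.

Stage 1: cross terms: (-39*-12 - -15*-15)=243, (-15*-6 - 13*-12)=246, (13*8 - 9*-6)=158, (9*27 - 28*8)=19, (28*3 - -20*27)=624, (-20*-15 - -39*3)=417; twice the area = |1707| = 1707; area = 1707/2; boundary points = 3 + 2 + 2 + 19 + 24 + 1 = 51; strictly interior points = area - boundary/2 + 1 = 829; answer 829
Stage 2: R1 = 829; w = 5523; 5523 = 3 * 7 * 263; sigma = (1 + 3) * (1 + 7) * (1 + 263) = 4 * 8 * 264 = 8448; answer 8448
Stage 3: R2 = 8448; m = 6; total draws C(10,4) = 210; favorable C(4,4) = 1; P = 1/210; answer 1/210

1/210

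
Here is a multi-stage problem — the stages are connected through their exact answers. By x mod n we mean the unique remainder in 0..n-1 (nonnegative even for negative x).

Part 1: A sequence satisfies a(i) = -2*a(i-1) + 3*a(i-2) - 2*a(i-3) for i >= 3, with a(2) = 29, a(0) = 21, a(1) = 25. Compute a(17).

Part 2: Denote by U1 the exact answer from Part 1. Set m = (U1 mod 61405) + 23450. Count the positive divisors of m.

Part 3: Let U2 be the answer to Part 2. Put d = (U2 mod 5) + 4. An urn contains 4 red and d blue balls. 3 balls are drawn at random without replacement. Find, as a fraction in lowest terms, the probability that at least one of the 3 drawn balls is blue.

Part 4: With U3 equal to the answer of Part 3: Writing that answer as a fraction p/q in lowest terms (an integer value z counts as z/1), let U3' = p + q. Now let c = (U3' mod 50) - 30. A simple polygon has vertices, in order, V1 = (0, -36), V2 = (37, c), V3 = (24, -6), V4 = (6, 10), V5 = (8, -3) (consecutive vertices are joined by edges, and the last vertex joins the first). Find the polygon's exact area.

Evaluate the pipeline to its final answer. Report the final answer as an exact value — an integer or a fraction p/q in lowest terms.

548

Part 1: a(3) = -2*(29) + 3*(25) - 2*(21) = -25; iterating: a(3)=-25, a(4)=87, a(5)=-307, a(6)=925, a(7)=-2945, a(8)=9279, a(9)=-29243, a(10)=92213, a(11)=-290713, a(12)=916551, a(13)=-2889667, a(14)=9110413, a(15)=-28722929, a(16)=90556431, a(17)=-285502475; answer -285502475
Part 2: U1 = -285502475; m = 54225; 54225 = 3^2 * 5^2 * 241; number of divisors = (2+1) * (2+1) * (1+1) = 18; answer 18
Part 3: U2 = 18; d = 7; total draws C(11,3) = 165; complement C(4,3) = 4; favorable 165 - 4 = 161; P = 161/165; answer 161/165
Part 4: U3 = 161/165; threaded value p + q = 326; c = -4; cross terms: (0*-4 - 37*-36)=1332, (37*-6 - 24*-4)=-126, (24*10 - 6*-6)=276, (6*-3 - 8*10)=-98, (8*-36 - 0*-3)=-288; twice the area = |1096| = 1096; area = 548; answer 548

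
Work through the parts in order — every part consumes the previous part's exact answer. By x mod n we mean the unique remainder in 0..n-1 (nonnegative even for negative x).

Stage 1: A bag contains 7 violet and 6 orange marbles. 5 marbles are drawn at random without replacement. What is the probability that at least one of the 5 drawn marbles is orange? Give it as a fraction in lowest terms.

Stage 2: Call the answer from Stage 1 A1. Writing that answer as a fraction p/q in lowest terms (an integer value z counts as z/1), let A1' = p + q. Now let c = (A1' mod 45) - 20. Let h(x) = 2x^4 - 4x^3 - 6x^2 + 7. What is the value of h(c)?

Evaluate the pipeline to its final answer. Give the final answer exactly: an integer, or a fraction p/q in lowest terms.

349279

Stage 1: total draws C(13,5) = 1287; complement C(7,5) = 21; favorable 1287 - 21 = 1266; P = 422/429; answer 422/429
Stage 2: A1 = 422/429; threaded value p + q = 851; c = 21; 2*(21)^4 - 4*(21)^3 - 6*(21)^2 + 7 = (388962) + (-37044) + (-2646) + (7) = 349279; answer 349279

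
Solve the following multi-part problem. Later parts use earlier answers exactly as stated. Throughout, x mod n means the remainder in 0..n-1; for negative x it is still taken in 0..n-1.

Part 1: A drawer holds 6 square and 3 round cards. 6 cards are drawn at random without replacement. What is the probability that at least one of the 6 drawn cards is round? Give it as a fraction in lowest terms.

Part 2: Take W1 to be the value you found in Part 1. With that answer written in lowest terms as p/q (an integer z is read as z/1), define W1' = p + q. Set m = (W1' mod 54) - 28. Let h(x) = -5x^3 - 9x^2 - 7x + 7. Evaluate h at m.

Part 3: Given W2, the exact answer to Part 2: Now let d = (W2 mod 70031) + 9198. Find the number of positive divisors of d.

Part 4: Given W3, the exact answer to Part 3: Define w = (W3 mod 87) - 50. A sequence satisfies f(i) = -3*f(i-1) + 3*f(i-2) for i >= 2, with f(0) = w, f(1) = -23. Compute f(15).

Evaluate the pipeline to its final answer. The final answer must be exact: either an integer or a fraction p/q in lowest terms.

-254492442

Part 1: total draws C(9,6) = 84; complement C(6,6) = 1; favorable 84 - 1 = 83; P = 83/84; answer 83/84
Part 2: W1 = 83/84; threaded value p + q = 167; m = -23; -5*(-23)^3 - 9*(-23)^2 - 7*(-23)^1 + 7 = (60835) + (-4761) + (161) + (7) = 56242; answer 56242
Part 3: W2 = 56242; d = 65440; 65440 = 2^5 * 5 * 409; number of divisors = (5+1) * (1+1) * (1+1) = 24; answer 24
Part 4: W3 = 24; w = -26; f(2) = -3*(-23) + 3*(-26) = -9; iterating: f(2)=-9, f(3)=-42, f(4)=99, f(5)=-423, f(6)=1566, f(7)=-5967, f(8)=22599, f(9)=-85698, f(10)=324891, f(11)=-1231767, f(12)=4669974, f(13)=-17705223, f(14)=67125591, f(15)=-254492442; answer -254492442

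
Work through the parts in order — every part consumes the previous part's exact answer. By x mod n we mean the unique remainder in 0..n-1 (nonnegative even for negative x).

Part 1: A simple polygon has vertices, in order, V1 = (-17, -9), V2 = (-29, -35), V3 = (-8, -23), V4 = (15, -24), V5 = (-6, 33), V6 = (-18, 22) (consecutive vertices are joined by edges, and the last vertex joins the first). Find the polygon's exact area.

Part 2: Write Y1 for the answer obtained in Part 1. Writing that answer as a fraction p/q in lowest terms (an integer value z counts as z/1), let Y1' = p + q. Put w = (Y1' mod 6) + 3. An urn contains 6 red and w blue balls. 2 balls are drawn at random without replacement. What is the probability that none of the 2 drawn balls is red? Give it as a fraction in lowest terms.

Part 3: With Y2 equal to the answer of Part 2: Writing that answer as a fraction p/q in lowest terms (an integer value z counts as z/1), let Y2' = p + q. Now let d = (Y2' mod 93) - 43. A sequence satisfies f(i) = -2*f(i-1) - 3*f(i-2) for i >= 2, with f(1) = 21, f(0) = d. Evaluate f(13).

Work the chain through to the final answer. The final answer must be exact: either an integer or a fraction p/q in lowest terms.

33129

Part 1: cross terms: (-17*-35 - -29*-9)=334, (-29*-23 - -8*-35)=387, (-8*-24 - 15*-23)=537, (15*33 - -6*-24)=351, (-6*22 - -18*33)=462, (-18*-9 - -17*22)=536; twice the area = |2607| = 2607; area = 2607/2; answer 2607/2
Part 2: Y1 = 2607/2; threaded value p + q = 2609; w = 8; total draws C(14,2) = 91; favorable C(8,2) = 28; P = 4/13; answer 4/13
Part 3: Y2 = 4/13; threaded value p + q = 17; d = -26; f(2) = -2*(21) - 3*(-26) = 36; iterating: f(2)=36, f(3)=-135, f(4)=162, f(5)=81, f(6)=-648, f(7)=1053, f(8)=-162, f(9)=-2835, f(10)=6156, f(11)=-3807, f(12)=-10854, f(13)=33129; answer 33129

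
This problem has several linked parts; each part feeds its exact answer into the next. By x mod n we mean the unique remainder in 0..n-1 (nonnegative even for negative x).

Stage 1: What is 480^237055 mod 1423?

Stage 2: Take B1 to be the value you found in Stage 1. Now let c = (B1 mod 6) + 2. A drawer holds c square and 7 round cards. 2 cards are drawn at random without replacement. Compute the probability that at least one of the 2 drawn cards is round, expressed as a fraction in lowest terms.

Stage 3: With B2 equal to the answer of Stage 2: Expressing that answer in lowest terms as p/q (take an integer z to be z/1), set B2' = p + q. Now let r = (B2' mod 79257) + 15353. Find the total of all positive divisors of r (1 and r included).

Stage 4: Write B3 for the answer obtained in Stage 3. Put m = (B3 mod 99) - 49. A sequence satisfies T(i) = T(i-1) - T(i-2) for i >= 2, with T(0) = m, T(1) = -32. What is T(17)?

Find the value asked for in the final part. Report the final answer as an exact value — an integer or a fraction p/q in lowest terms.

Stage 1: squarings mod 1423: 480^1=480, 480^2=1297, 480^4=223, 480^8=1347, 480^16=84, 480^32=1364, 480^64=635, 480^128=516, 480^256=155, 480^512=1257, 480^1024=519, 480^2048=414, 480^4096=636, 480^8192=364, 480^16384=157, 480^32768=458, 480^65536=583, 480^131072=1215; 480^237055 = 480^1 * 480^2 * 480^4 * 480^8 * 480^16 * 480^32 * 480^64 * 480^128 * 480^256 * 480^1024 * 480^2048 * 480^4096 * 480^32768 * 480^65536 * 480^131072 = 1247 (mod 1423); answer 1247
Stage 2: B1 = 1247; c = 7; total draws C(14,2) = 91; complement C(7,2) = 21; favorable 91 - 21 = 70; P = 10/13; answer 10/13
Stage 3: B2 = 10/13; threaded value p + q = 23; r = 15376; 15376 = 2^4 * 31^2; sigma = (1 + 2 + 4 + 8 + 16) * (1 + 31 + 961) = 31 * 993 = 30783; answer 30783
Stage 4: B3 = 30783; m = 44; T(2) = 1*(-32) - 1*(44) = -76; iterating: T(2)=-76, T(3)=-44, T(4)=32, T(5)=76, T(6)=44, T(7)=-32, T(8)=-76, T(9)=-44, T(10)=32, T(11)=76, T(12)=44, T(13)=-32, T(14)=-76, T(15)=-44, T(16)=32, T(17)=76; answer 76

76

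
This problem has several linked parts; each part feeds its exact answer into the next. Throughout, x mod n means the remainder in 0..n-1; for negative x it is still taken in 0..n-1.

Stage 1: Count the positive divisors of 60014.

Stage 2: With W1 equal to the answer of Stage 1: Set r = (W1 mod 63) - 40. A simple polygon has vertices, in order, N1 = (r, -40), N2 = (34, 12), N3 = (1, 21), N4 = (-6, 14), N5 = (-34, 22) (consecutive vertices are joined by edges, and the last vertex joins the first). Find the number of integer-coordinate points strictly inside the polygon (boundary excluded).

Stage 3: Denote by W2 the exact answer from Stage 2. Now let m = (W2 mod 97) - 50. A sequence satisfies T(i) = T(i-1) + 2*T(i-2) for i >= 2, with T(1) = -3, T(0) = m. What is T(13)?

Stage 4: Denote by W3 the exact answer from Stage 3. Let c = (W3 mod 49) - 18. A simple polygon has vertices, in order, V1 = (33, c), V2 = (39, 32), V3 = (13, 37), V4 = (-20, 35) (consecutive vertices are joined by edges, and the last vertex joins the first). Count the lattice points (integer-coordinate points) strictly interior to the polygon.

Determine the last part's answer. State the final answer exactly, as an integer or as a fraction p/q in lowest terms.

Stage 1: 60014 = 2 * 37 * 811; number of divisors = (1+1) * (1+1) * (1+1) = 8; answer 8
Stage 2: W1 = 8; r = -32; cross terms: (-32*12 - 34*-40)=976, (34*21 - 1*12)=702, (1*14 - -6*21)=140, (-6*22 - -34*14)=344, (-34*-40 - -32*22)=2064; twice the area = |4226| = 4226; area = 2113; boundary points = 2 + 3 + 7 + 4 + 2 = 18; strictly interior points = area - boundary/2 + 1 = 2105; answer 2105
Stage 3: W2 = 2105; m = 18; T(2) = 1*(-3) + 2*(18) = 33; iterating: T(2)=33, T(3)=27, T(4)=93, T(5)=147, T(6)=333, T(7)=627, T(8)=1293, T(9)=2547, T(10)=5133, T(11)=10227, T(12)=20493, T(13)=40947; answer 40947
Stage 4: W3 = 40947; c = 14; cross terms: (33*32 - 39*14)=510, (39*37 - 13*32)=1027, (13*35 - -20*37)=1195, (-20*14 - 33*35)=-1435; twice the area = |1297| = 1297; area = 1297/2; boundary points = 6 + 1 + 1 + 1 = 9; strictly interior points = area - boundary/2 + 1 = 645; answer 645

645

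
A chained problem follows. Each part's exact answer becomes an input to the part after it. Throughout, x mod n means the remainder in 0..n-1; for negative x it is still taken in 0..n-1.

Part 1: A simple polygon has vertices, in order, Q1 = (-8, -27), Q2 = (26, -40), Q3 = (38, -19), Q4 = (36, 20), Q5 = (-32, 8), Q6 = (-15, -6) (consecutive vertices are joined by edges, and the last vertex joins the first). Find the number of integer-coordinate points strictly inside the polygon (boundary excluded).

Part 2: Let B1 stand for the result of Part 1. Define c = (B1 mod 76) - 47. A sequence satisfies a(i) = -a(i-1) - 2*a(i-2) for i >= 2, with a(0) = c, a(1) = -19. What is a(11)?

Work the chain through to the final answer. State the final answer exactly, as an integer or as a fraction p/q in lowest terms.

Part 1: cross terms: (-8*-40 - 26*-27)=1022, (26*-19 - 38*-40)=1026, (38*20 - 36*-19)=1444, (36*8 - -32*20)=928, (-32*-6 - -15*8)=312, (-15*-27 - -8*-6)=357; twice the area = |5089| = 5089; area = 5089/2; boundary points = 1 + 3 + 1 + 4 + 1 + 7 = 17; strictly interior points = area - boundary/2 + 1 = 2537; answer 2537
Part 2: B1 = 2537; c = -18; a(2) = -1*(-19) - 2*(-18) = 55; iterating: a(2)=55, a(3)=-17, a(4)=-93, a(5)=127, a(6)=59, a(7)=-313, a(8)=195, a(9)=431, a(10)=-821, a(11)=-41; answer -41

-41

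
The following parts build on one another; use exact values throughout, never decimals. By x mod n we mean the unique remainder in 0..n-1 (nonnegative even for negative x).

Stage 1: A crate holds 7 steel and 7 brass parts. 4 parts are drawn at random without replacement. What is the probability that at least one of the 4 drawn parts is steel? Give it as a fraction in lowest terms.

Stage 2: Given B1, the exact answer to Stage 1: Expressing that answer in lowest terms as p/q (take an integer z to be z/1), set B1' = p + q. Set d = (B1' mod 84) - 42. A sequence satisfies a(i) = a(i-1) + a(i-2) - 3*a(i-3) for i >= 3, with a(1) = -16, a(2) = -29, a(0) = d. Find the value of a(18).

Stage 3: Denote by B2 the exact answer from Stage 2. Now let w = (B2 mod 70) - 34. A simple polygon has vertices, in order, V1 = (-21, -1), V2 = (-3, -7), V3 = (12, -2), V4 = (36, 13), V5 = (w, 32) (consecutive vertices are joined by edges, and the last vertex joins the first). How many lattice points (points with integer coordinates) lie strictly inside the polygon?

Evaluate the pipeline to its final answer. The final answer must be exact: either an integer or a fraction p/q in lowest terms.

1124

Stage 1: total draws C(14,4) = 1001; complement C(7,4) = 35; favorable 1001 - 35 = 966; P = 138/143; answer 138/143
Stage 2: B1 = 138/143; threaded value p + q = 281; d = -13; a(3) = 1*(-29) + 1*(-16) - 3*(-13) = -6; iterating: a(3)=-6, a(4)=13, a(5)=94, a(6)=125, a(7)=180, a(8)=23, a(9)=-172, a(10)=-689, a(11)=-930, a(12)=-1103, a(13)=34, a(14)=1721, a(15)=5064, a(16)=6683, a(17)=6584, a(18)=-1925; answer -1925
Stage 3: B2 = -1925; w = 1; cross terms: (-21*-7 - -3*-1)=144, (-3*-2 - 12*-7)=90, (12*13 - 36*-2)=228, (36*32 - 1*13)=1139, (1*-1 - -21*32)=671; twice the area = |2272| = 2272; area = 1136; boundary points = 6 + 5 + 3 + 1 + 11 = 26; strictly interior points = area - boundary/2 + 1 = 1124; answer 1124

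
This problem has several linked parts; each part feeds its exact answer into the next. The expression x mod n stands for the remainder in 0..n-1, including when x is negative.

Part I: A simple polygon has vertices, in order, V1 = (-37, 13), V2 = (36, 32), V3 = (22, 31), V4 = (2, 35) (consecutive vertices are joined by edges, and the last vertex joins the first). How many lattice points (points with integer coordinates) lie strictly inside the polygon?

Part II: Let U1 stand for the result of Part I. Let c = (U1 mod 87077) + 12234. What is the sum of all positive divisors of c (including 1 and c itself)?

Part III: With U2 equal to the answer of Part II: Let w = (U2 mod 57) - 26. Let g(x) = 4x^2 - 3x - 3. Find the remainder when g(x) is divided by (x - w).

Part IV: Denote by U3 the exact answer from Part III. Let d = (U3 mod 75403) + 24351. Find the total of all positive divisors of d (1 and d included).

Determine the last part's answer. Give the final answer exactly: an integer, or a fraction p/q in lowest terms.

28914

Part I: cross terms: (-37*32 - 36*13)=-1652, (36*31 - 22*32)=412, (22*35 - 2*31)=708, (2*13 - -37*35)=1321; twice the area = |789| = 789; area = 789/2; boundary points = 1 + 1 + 4 + 1 = 7; strictly interior points = area - boundary/2 + 1 = 392; answer 392
Part II: U1 = 392; c = 12626; 12626 = 2 * 59 * 107; sigma = (1 + 2) * (1 + 59) * (1 + 107) = 3 * 60 * 108 = 19440; answer 19440
Part III: U2 = 19440; w = -23; remainder = value at the root: 4*(-23)^2 - 3*(-23)^1 - 3 = (2116) + (69) + (-3) = 2182; answer 2182
Part IV: U3 = 2182; d = 26533; 26533 = 13^2 * 157; sigma = (1 + 13 + 169) * (1 + 157) = 183 * 158 = 28914; answer 28914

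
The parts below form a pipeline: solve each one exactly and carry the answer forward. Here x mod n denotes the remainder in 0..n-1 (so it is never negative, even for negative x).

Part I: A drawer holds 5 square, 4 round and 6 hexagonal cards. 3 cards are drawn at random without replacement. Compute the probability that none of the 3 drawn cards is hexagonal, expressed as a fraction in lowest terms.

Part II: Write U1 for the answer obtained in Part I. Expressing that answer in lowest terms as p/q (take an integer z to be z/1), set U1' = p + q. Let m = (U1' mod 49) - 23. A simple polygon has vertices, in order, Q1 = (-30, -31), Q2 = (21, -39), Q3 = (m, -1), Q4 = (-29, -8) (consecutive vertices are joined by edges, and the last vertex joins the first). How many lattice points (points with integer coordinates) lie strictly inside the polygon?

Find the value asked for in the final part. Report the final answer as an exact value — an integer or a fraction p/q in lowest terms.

1291

Part I: total draws C(15,3) = 455; favorable C(9,3) = 84; P = 12/65; answer 12/65
Part II: U1 = 12/65; threaded value p + q = 77; m = 5; cross terms: (-30*-39 - 21*-31)=1821, (21*-1 - 5*-39)=174, (5*-8 - -29*-1)=-69, (-29*-31 - -30*-8)=659; twice the area = |2585| = 2585; area = 2585/2; boundary points = 1 + 2 + 1 + 1 = 5; strictly interior points = area - boundary/2 + 1 = 1291; answer 1291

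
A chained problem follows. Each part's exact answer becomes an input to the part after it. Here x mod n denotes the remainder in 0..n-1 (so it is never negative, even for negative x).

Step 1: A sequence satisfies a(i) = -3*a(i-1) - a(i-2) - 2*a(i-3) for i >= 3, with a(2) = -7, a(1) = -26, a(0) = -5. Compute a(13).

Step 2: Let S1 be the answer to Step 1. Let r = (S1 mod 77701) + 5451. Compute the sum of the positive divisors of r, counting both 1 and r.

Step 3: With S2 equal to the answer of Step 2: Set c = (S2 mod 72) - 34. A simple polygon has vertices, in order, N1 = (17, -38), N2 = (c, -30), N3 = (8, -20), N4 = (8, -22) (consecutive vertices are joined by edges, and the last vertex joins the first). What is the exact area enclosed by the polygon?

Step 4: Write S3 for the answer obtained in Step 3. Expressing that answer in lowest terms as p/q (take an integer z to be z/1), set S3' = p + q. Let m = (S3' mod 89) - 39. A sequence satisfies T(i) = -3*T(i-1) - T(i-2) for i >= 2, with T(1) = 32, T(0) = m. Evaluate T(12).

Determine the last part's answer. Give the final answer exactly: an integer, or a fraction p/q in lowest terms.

Step 1: a(3) = -3*(-7) - 1*(-26) - 2*(-5) = 57; iterating: a(3)=57, a(4)=-112, a(5)=293, a(6)=-881, a(7)=2574, a(8)=-7427, a(9)=21469, a(10)=-62128, a(11)=179769, a(12)=-520117, a(13)=1504838; answer 1504838
Step 2: S1 = 1504838; r = 33970; 33970 = 2 * 5 * 43 * 79; sigma = (1 + 2) * (1 + 5) * (1 + 43) * (1 + 79) = 3 * 6 * 44 * 80 = 63360; answer 63360
Step 3: S2 = 63360; c = -34; cross terms: (17*-30 - -34*-38)=-1802, (-34*-20 - 8*-30)=920, (8*-22 - 8*-20)=-16, (8*-38 - 17*-22)=70; twice the area = |-828| = 828; area = 414; answer 414
Step 4: S3 = 414; threaded value p + q = 415; m = 20; T(2) = -3*(32) - 1*(20) = -116; iterating: T(2)=-116, T(3)=316, T(4)=-832, T(5)=2180, T(6)=-5708, T(7)=14944, T(8)=-39124, T(9)=102428, T(10)=-268160, T(11)=702052, T(12)=-1837996; answer -1837996

-1837996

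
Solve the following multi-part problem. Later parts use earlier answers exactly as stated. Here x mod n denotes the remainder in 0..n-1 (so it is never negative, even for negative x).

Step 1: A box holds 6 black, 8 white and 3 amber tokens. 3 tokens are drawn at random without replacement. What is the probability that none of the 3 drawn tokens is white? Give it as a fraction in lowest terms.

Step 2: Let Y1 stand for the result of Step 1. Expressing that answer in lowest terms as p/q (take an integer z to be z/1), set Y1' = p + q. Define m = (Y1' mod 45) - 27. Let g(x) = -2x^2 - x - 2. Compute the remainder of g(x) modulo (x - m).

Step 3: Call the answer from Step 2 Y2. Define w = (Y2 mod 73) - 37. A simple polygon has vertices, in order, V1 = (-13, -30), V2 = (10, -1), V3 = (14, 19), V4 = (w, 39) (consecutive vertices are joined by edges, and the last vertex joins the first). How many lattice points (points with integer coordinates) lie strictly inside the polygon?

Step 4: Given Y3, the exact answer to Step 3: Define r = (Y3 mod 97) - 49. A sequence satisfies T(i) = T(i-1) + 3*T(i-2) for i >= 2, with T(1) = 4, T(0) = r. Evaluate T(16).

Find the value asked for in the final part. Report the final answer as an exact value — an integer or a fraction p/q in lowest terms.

-7666544

Step 1: total draws C(17,3) = 680; favorable C(9,3) = 84; P = 21/170; answer 21/170
Step 2: Y1 = 21/170; threaded value p + q = 191; m = -16; remainder = value at the root: -2*(-16)^2 - 1*(-16)^1 - 2 = (-512) + (16) + (-2) = -498; answer -498
Step 3: Y2 = -498; w = -24; cross terms: (-13*-1 - 10*-30)=313, (10*19 - 14*-1)=204, (14*39 - -24*19)=1002, (-24*-30 - -13*39)=1227; twice the area = |2746| = 2746; area = 1373; boundary points = 1 + 4 + 2 + 1 = 8; strictly interior points = area - boundary/2 + 1 = 1370; answer 1370
Step 4: Y3 = 1370; r = -37; T(2) = 1*(4) + 3*(-37) = -107; iterating: T(2)=-107, T(3)=-95, T(4)=-416, T(5)=-701, T(6)=-1949, T(7)=-4052, T(8)=-9899, T(9)=-22055, T(10)=-51752, T(11)=-117917, T(12)=-273173, T(13)=-626924, T(14)=-1446443, T(15)=-3327215, T(16)=-7666544; answer -7666544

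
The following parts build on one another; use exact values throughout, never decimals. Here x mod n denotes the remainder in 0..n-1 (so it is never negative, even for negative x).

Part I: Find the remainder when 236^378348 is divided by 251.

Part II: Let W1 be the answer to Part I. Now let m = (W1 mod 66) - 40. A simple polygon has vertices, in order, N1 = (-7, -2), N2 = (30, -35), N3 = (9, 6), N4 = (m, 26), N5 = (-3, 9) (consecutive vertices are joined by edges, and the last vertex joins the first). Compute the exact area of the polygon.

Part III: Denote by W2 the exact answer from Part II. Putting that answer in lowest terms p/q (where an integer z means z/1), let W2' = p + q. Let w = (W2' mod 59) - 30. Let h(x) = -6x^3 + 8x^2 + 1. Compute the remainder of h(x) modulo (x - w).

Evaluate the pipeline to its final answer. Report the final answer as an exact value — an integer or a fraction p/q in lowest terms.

Part I: squarings mod 251: 236^1=236, 236^2=225, 236^4=174, 236^8=156, 236^16=240, 236^32=121, 236^64=83, 236^128=112, 236^256=245, 236^512=36, 236^1024=41, 236^2048=175, 236^4096=3, 236^8192=9, 236^16384=81, 236^32768=35, 236^65536=221, 236^131072=147, 236^262144=23; 236^378348 = 236^4 * 236^8 * 236^32 * 236^64 * 236^128 * 236^256 * 236^1024 * 236^16384 * 236^32768 * 236^65536 * 236^262144 = 173 (mod 251); answer 173
Part II: W1 = 173; m = 1; cross terms: (-7*-35 - 30*-2)=305, (30*6 - 9*-35)=495, (9*26 - 1*6)=228, (1*9 - -3*26)=87, (-3*-2 - -7*9)=69; twice the area = |1184| = 1184; area = 592; answer 592
Part III: W2 = 592; threaded value p + q = 593; w = -27; remainder = value at the root: -6*(-27)^3 + 8*(-27)^2 + 1 = (118098) + (5832) + (1) = 123931; answer 123931

123931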